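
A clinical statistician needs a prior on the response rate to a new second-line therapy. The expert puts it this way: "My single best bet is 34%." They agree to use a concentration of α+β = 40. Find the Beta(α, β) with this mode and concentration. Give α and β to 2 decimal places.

For α,β > 1 the Beta mode is (α−1)/(α+β−2). With α+β = 40, the mode is (α−1)/38.
Set (α−1)/38 = 0.34 → α = 1 + 0.34·38 = 13.92.
β = 40 − α = 26.08.

α = 13.92, β = 26.08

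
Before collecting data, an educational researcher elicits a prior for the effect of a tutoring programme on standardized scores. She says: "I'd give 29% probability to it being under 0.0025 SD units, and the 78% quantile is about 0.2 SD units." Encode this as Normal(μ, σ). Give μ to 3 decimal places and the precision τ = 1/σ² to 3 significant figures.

The p-quantile of Normal(μ,σ) is μ + z_p·σ, with z_{0.29} = -0.5534 and z_{0.78} = 0.7722.
Eliminate σ: μ = (z₂·x₁ − z₁·x₂)/(z₂ − z₁) = (0.7722·0.0025 − (-0.5534)·0.2)/1.326 = 0.085.
Then σ = (x₂ − x₁)/(z₂ − z₁) = (0.2 − 0.0025)/1.326 = 0.149.
Precision τ = 1/σ² = 1/0.149² = 45.

μ = 0.085, τ = 45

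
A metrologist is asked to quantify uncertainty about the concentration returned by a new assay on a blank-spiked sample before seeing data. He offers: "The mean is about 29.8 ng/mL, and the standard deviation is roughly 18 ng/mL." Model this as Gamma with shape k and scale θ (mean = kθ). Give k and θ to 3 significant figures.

For Gamma(k, scale θ): mean = kθ, variance = kθ², so CV = 1/√k.
CV = SD/mean = 18/29.8 = 0.604, hence k = 1/CV² = 2.74.
Then θ = mean/k = 29.8/2.74 = 10.9.

k ≈ 2.74, θ ≈ 10.9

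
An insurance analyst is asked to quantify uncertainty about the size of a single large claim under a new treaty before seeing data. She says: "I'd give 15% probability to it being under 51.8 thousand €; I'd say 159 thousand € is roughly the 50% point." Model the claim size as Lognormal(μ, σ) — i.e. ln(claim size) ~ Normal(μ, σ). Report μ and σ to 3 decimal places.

μ ≈ 5.069, σ ≈ 1.082

If T ~ Lognormal(μ,σ) then ln T ~ Normal(μ,σ), so the p-quantile of ln T is μ + z_p·σ.
ln(51.8) = 3.947 and ln(159) = 5.069; z_{0.15} = -1.036, z_{0.5} = 0.
σ = (5.069 − 3.947)/(0 − (-1.036)) = 1.082.
μ = 3.947 − (-1.036)·1.082 = 5.069.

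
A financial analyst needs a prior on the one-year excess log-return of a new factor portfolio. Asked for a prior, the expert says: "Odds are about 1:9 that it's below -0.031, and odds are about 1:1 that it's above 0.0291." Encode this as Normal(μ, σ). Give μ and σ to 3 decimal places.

For Normal(μ,σ), the p-quantile is μ + z_p·σ. Here z_{0.1} = -1.282, z_{0.5} = 0.
So -0.031 = μ − 1.282σ and 0.0291 = μ + 0σ.
Subtracting: σ = (0.0291 − -0.031)/(0 − (-1.282)) = 0.047.
Then μ = -0.031 − (-1.282)·0.047 = 0.029.

μ = 0.029, σ = 0.047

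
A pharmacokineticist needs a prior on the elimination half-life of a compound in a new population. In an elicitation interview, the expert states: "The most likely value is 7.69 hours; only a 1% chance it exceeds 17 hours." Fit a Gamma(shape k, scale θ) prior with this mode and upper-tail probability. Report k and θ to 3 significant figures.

k ≈ 8.65, θ ≈ 1

Gamma(k,θ) with k>1 has mode (k−1)θ, so θ = 7.69/(k−1).
Need P(X < 17) = 0.99 with θ tied to k this way. Start at k = 2, θ = 7.69: P(X<17) ≈ 0.648.
Too low — raise k to concentrate. Iterating converges to k ≈ 8.65.
Then θ = 7.69/(8.65−1) ≈ 1.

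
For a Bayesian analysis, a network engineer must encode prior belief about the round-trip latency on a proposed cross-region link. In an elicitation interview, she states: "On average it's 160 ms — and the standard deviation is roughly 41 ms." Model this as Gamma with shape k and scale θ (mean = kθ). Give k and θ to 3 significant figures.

k ≈ 15.2, θ ≈ 10.5

For Gamma(k, scale θ): mean = kθ, variance = kθ², so CV = 1/√k.
CV = SD/mean = 41/160 = 0.2562, hence k = 1/CV² = 15.2.
Then θ = mean/k = 160/15.2 = 10.5.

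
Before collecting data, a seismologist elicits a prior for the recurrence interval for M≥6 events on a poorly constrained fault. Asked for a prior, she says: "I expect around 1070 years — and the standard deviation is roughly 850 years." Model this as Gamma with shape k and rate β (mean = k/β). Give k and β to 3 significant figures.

k ≈ 1.58, β ≈ 0.00148

For Gamma(k, rate β): mean = k/β, variance = k/β², so CV = 1/√k.
CV = SD/mean = 850/1070 = 0.7944, hence k = 1/CV² = 1.58.
Then β = k/mean = 1.58/1070 = 0.00148.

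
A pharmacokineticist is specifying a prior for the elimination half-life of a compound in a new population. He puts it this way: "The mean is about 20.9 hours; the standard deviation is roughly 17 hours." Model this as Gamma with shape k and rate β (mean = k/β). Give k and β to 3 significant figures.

k ≈ 1.51, β ≈ 0.0723

For Gamma(k, rate β): mean = k/β, variance = k/β², so CV = 1/√k.
CV = SD/mean = 17/20.9 = 0.8134, hence k = 1/CV² = 1.51.
Then β = k/mean = 1.51/20.9 = 0.0723.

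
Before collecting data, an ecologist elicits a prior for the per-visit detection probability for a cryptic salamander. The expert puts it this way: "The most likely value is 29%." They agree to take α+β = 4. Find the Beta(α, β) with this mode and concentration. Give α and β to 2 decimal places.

α = 1.58, β = 2.42

For α,β > 1 the Beta mode is (α−1)/(α+β−2). With α+β = 4, the mode is (α−1)/2.
Set (α−1)/2 = 0.29 → α = 1 + 0.29·2 = 1.58.
β = 4 − α = 2.42.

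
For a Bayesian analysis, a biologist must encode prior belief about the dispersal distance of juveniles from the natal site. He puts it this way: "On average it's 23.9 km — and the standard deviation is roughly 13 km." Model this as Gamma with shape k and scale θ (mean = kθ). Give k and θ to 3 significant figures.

k ≈ 3.38, θ ≈ 7.07

For Gamma(k, scale θ): mean = kθ, variance = kθ², so CV = 1/√k.
CV = SD/mean = 13/23.9 = 0.5439, hence k = 1/CV² = 3.38.
Then θ = mean/k = 23.9/3.38 = 7.07.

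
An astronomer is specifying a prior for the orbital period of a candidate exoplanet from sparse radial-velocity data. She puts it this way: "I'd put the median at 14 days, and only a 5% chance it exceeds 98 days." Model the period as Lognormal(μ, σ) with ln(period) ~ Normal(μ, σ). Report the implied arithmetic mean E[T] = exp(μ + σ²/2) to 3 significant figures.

E[T] ≈ 28.2 days

If T ~ Lognormal(μ,σ) then ln T ~ Normal(μ,σ), so the p-quantile of ln T is μ + z_p·σ.
ln(14) = 2.639 and ln(98) = 4.585; z_{0.5} = 0, z_{0.95} = 1.645.
σ = (4.585 − 2.639)/(1.645 − (0)) = 1.183.
μ = 2.639 − (0)·1.183 = 2.639.
E[T] = exp(μ + σ²/2) = exp(2.639 + 0.6998) = 28.2 days.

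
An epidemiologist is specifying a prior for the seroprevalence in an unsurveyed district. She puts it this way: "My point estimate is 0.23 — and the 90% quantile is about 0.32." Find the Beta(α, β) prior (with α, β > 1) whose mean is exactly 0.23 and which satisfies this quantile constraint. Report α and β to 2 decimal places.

With mean 0.23 fixed, write α = 0.23s, β = 0.77s where s = α+β.
Need P(θ < 0.32) = 0.9 under Beta(0.23s, 0.77s). Normal approximation: (q−m)/√(m(1−m)/s) ≈ z_{0.9} = 1.28, so s ≈ 0.23·0.77·(1.28)²/(0.32−0.23)² = 35.9.
At s = 35.9: P(θ<0.32) ≈ 0.895. Adjusting to match 0.9 gives s ≈ 37.75.
So α = 0.23·37.75 ≈ 8.68, β = 0.77·37.75 ≈ 29.07.

α ≈ 8.68, β ≈ 29.07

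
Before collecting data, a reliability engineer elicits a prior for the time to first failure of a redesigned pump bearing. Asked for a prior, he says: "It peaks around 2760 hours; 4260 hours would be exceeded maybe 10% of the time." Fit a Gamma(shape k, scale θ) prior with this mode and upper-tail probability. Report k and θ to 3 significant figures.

k ≈ 10.9, θ ≈ 278

Gamma(k,θ) with k>1 has mode (k−1)θ, so θ = 2760/(k−1).
Need P(X < 4260) = 0.9 with θ tied to k this way. Start at k = 2, θ = 2760: P(X<4260) ≈ 0.457.
Too low — raise k to concentrate. Iterating converges to k ≈ 10.9.
Then θ = 2760/(10.9−1) ≈ 278.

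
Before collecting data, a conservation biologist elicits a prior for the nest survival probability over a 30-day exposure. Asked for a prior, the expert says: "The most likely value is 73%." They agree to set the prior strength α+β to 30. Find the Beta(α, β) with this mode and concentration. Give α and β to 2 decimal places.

For α,β > 1 the Beta mode is (α−1)/(α+β−2). With α+β = 30, the mode is (α−1)/28.
Set (α−1)/28 = 0.73 → α = 1 + 0.73·28 = 21.44.
β = 30 − α = 8.56.

α = 21.44, β = 8.56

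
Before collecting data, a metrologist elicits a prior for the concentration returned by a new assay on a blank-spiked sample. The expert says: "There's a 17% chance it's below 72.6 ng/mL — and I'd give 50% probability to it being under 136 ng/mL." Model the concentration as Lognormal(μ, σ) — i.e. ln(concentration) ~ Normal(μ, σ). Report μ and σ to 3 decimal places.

μ ≈ 4.913, σ ≈ 0.658

If T ~ Lognormal(μ,σ) then ln T ~ Normal(μ,σ), so the p-quantile of ln T is μ + z_p·σ.
ln(72.6) = 4.285 and ln(136) = 4.913; z_{0.17} = -0.9542, z_{0.5} = 0.
σ = (4.913 − 4.285)/(0 − (-0.9542)) = 0.658.
μ = 4.285 − (-0.9542)·0.658 = 4.913.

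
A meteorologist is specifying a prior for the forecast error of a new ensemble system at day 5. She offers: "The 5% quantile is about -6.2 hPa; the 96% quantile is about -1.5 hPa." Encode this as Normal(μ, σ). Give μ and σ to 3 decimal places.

The p-quantile of Normal(μ,σ) is μ + z_p·σ, with z_{0.05} = -1.645 and z_{0.96} = 1.751.
Eliminate σ: μ = (z₂·x₁ − z₁·x₂)/(z₂ − z₁) = (1.751·-6.2 − (-1.645)·-1.5)/3.396 = -3.923.
Then σ = (x₂ − x₁)/(z₂ − z₁) = (-1.5 − -6.2)/3.396 = 1.384.

μ = -3.923, σ = 1.384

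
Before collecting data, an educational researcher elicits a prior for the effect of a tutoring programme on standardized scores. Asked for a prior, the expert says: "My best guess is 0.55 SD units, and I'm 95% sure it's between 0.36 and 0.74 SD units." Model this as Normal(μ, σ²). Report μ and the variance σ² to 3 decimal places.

μ = 0.550, σ² = 0.009

A symmetric 95% interval runs μ ± z·σ with z = 1.96.
Half-width = 0.19, so σ = 0.19/1.96 = 0.0969 and σ² = 0.009.
μ is the stated best guess, 0.550.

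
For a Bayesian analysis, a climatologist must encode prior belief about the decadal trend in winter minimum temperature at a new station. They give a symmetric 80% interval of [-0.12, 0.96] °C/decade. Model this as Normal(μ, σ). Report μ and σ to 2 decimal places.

μ = 0.42, σ = 0.42

A symmetric 80% interval runs μ ± z·σ with z = 1.282.
Half-width = 0.54, so σ = 0.54/1.282 = 0.42.
μ is the interval midpoint, 0.42.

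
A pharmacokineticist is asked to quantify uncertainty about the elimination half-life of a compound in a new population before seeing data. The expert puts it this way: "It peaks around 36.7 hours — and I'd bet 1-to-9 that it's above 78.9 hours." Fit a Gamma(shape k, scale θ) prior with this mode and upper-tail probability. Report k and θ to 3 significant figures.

k ≈ 4.28, θ ≈ 11.2

Gamma(k,θ) with k>1 has mode (k−1)θ, so θ = 36.7/(k−1).
Need P(X < 78.9) = 0.9 with θ tied to k this way. Start at k = 2, θ = 36.7: P(X<78.9) ≈ 0.633.
Too low — raise k to concentrate. Iterating converges to k ≈ 4.28.
Then θ = 36.7/(4.28−1) ≈ 11.2.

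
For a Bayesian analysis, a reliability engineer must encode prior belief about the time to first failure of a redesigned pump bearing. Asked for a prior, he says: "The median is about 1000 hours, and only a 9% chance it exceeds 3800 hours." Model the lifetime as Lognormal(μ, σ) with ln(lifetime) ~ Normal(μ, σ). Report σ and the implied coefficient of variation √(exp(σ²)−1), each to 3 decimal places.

If T ~ Lognormal(μ,σ) then ln T ~ Normal(μ,σ), so the p-quantile of ln T is μ + z_p·σ.
ln(1000) = 6.908 and ln(3800) = 8.243; z_{0.5} = 0, z_{0.91} = 1.341.
σ = (8.243 − 6.908)/(1.341 − (0)) = 0.996.
μ = 6.908 − (0)·0.996 = 6.908.
CV = √(exp(σ²)−1) = √(exp(0.9914)−1) = 1.302.

σ ≈ 0.996, CV ≈ 1.302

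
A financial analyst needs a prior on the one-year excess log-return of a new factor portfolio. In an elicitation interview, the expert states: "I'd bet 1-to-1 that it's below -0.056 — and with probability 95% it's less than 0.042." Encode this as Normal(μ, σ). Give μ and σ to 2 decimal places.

μ = -0.06, σ = 0.06

For Normal(μ,σ), the p-quantile is μ + z_p·σ. Here z_{0.5} = 0, z_{0.95} = 1.645.
So -0.056 = μ + 0σ and 0.042 = μ + 1.645σ.
Subtracting: σ = (0.042 − -0.056)/(1.645 − (0)) = 0.06.
Then μ = -0.056 − (0)·0.06 = -0.06.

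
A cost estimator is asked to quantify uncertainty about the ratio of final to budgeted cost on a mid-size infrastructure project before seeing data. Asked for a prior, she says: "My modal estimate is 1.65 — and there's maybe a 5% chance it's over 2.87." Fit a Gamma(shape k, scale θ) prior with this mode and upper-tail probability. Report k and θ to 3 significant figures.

k ≈ 10.1, θ ≈ 0.181

Gamma(k,θ) with k>1 has mode (k−1)θ, so θ = 1.65/(k−1).
Need P(X < 2.87) = 0.95 with θ tied to k this way. Start at k = 2, θ = 1.65: P(X<2.87) ≈ 0.519.
Too low — raise k to concentrate. Iterating converges to k ≈ 10.1.
Then θ = 1.65/(10.1−1) ≈ 0.181.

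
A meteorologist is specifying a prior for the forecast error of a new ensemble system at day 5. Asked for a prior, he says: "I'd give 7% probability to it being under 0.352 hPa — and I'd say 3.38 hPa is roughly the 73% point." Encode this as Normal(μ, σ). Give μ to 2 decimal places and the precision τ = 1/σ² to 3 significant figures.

μ = 2.49, τ = 0.476

For Normal(μ,σ), the p-quantile is μ + z_p·σ. Here z_{0.07} = -1.476, z_{0.73} = 0.6128.
So 0.352 = μ − 1.476σ and 3.38 = μ + 0.6128σ.
Subtracting: σ = (3.38 − 0.352)/(0.6128 − (-1.476)) = 1.45.
Then μ = 0.352 − (-1.476)·1.45 = 2.49.
Precision τ = 1/σ² = 1/1.45² = 0.476.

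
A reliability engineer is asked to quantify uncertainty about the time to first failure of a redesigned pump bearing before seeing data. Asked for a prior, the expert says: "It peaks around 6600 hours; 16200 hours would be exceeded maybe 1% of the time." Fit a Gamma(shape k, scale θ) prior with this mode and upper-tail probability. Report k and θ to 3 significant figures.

k ≈ 6.84, θ ≈ 1130

Gamma(k,θ) with k>1 has mode (k−1)θ, so θ = 6600/(k−1).
Need P(X < 16200) = 0.99 with θ tied to k this way. Start at k = 2, θ = 6600: P(X<16200) ≈ 0.703.
Too low — raise k to concentrate. Iterating converges to k ≈ 6.84.
Then θ = 6600/(6.84−1) ≈ 1130.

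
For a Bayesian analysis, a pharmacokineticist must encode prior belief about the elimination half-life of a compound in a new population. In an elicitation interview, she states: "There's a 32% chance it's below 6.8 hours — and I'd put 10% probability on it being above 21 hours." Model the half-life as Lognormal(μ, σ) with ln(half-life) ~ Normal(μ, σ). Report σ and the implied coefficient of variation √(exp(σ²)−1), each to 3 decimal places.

If T ~ Lognormal(μ,σ) then ln T ~ Normal(μ,σ), so the p-quantile of ln T is μ + z_p·σ.
ln(6.8) = 1.917 and ln(21) = 3.045; z_{0.32} = -0.4677, z_{0.9} = 1.282.
σ = (3.045 − 1.917)/(1.282 − (-0.4677)) = 0.645.
μ = 1.917 − (-0.4677)·0.645 = 2.218.
CV = √(exp(σ²)−1) = √(exp(0.4155)−1) = 0.718.

σ ≈ 0.645, CV ≈ 0.718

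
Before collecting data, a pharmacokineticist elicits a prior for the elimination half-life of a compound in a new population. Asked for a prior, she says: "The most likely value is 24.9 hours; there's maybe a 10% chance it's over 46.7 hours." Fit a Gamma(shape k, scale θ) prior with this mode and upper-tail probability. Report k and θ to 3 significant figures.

k ≈ 5.83, θ ≈ 5.16

Gamma(k,θ) with k>1 has mode (k−1)θ, so θ = 24.9/(k−1).
Need P(X < 46.7) = 0.9 with θ tied to k this way. Start at k = 2, θ = 24.9: P(X<46.7) ≈ 0.559.
Too low — raise k to concentrate. Iterating converges to k ≈ 5.83.
Then θ = 24.9/(5.83−1) ≈ 5.16.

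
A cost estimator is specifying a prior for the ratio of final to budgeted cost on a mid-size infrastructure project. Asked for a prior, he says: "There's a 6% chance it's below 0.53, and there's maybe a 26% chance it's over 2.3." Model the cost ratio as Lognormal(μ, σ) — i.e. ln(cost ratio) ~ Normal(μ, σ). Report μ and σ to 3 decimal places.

If T ~ Lognormal(μ,σ) then ln T ~ Normal(μ,σ), so the p-quantile of ln T is μ + z_p·σ.
ln(0.53) = -0.6349 and ln(2.3) = 0.8329; z_{0.06} = -1.555, z_{0.74} = 0.6433.
σ = (0.8329 − -0.6349)/(0.6433 − (-1.555)) = 0.668.
μ = -0.6349 − (-1.555)·0.668 = 0.403.

μ ≈ 0.403, σ ≈ 0.668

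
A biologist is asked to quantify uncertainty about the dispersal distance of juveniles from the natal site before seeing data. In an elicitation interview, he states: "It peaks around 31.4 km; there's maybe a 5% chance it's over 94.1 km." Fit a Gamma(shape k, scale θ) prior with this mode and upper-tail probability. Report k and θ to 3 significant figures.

k ≈ 3.2, θ ≈ 14.3

Gamma(k,θ) with k>1 has mode (k−1)θ, so θ = 31.4/(k−1).
Need P(X < 94.1) = 0.95 with θ tied to k this way. Start at k = 2, θ = 31.4: P(X<94.1) ≈ 0.800.
Too low — raise k to concentrate. Iterating converges to k ≈ 3.2.
Then θ = 31.4/(3.2−1) ≈ 14.3.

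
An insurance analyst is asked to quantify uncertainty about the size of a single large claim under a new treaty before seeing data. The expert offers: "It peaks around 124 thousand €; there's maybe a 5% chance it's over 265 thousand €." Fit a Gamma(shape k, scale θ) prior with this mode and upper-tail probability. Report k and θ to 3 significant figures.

Gamma(k,θ) with k>1 has mode (k−1)θ, so θ = 124/(k−1).
Need P(X < 265) = 0.95 with θ tied to k this way. Start at k = 2, θ = 124: P(X<265) ≈ 0.630.
Too low — raise k to concentrate. Iterating converges to k ≈ 5.78.
Then θ = 124/(5.78−1) ≈ 25.9.

k ≈ 5.78, θ ≈ 25.9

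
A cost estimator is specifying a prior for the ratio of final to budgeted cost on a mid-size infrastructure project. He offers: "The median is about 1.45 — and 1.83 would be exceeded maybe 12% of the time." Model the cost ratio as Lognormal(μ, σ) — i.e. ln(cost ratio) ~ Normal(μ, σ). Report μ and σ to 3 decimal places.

If T ~ Lognormal(μ,σ) then ln T ~ Normal(μ,σ), so the p-quantile of ln T is μ + z_p·σ.
ln(1.45) = 0.3716 and ln(1.83) = 0.6043; z_{0.5} = 0, z_{0.88} = 1.175.
σ = (0.6043 − 0.3716)/(1.175 − (0)) = 0.198.
μ = 0.3716 − (0)·0.198 = 0.372.

μ ≈ 0.372, σ ≈ 0.198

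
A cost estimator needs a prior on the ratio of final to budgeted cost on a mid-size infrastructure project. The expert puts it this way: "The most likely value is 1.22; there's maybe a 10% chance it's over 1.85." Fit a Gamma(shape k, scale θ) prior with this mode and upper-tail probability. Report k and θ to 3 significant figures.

k ≈ 11.7, θ ≈ 0.113

Gamma(k,θ) with k>1 has mode (k−1)θ, so θ = 1.22/(k−1).
Need P(X < 1.85) = 0.9 with θ tied to k this way. Start at k = 2, θ = 1.22: P(X<1.85) ≈ 0.448.
Too low — raise k to concentrate. Iterating converges to k ≈ 11.7.
Then θ = 1.22/(11.7−1) ≈ 0.113.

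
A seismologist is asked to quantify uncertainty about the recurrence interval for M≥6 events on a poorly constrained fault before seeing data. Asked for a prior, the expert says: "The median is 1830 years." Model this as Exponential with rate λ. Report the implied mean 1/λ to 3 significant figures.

mean ≈ 2640 years

Exponential median = ln 2 / λ, so λ = ln 2 / 1830.0 = 0.000379.
Mean = 1/λ = 2640 years.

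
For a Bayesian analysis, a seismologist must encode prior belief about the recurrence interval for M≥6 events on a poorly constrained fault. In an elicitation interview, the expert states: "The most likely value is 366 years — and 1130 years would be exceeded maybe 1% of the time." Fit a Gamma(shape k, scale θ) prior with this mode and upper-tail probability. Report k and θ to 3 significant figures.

k ≈ 4.52, θ ≈ 104

Gamma(k,θ) with k>1 has mode (k−1)θ, so θ = 366/(k−1).
Need P(X < 1130) = 0.99 with θ tied to k this way. Start at k = 2, θ = 366: P(X<1130) ≈ 0.814.
Too low — raise k to concentrate. Iterating converges to k ≈ 4.52.
Then θ = 366/(4.52−1) ≈ 104.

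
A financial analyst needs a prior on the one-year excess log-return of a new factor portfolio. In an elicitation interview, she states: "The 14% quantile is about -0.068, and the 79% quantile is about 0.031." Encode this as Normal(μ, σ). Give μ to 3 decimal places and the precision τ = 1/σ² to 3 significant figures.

μ = -0.011, τ = 363

For Normal(μ,σ), the p-quantile is μ + z_p·σ. Here z_{0.14} = -1.08, z_{0.79} = 0.8064.
So -0.068 = μ − 1.08σ and 0.031 = μ + 0.8064σ.
Subtracting: σ = (0.031 − -0.068)/(0.8064 − (-1.08)) = 0.052.
Then μ = -0.068 − (-1.08)·0.052 = -0.011.
Precision τ = 1/σ² = 1/0.05247² = 363.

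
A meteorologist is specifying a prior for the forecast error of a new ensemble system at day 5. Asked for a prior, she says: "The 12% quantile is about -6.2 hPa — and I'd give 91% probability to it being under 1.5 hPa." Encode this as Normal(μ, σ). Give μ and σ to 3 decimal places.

For Normal(μ,σ), the p-quantile is μ + z_p·σ. Here z_{0.12} = -1.175, z_{0.91} = 1.341.
So -6.2 = μ − 1.175σ and 1.5 = μ + 1.341σ.
Subtracting: σ = (1.5 − -6.2)/(1.341 − (-1.175)) = 3.061.
Then μ = -6.2 − (-1.175)·3.061 = -2.604.

μ = -2.604, σ = 3.061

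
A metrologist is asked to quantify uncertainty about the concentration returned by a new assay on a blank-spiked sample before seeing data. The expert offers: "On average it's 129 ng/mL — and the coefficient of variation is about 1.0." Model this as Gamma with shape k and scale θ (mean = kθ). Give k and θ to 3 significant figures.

k ≈ 1, θ ≈ 129

For Gamma(k, scale θ): mean = kθ, variance = kθ², so CV = 1/√k.
CV = 1.0, hence k = 1/CV² = 1.
Then θ = mean/k = 129/1 = 129.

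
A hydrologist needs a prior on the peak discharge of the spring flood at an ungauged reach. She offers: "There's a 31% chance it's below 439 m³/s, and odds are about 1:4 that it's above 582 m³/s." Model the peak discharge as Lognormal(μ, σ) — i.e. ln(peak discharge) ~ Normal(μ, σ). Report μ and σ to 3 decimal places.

μ ≈ 6.189, σ ≈ 0.211

If T ~ Lognormal(μ,σ) then ln T ~ Normal(μ,σ), so the p-quantile of ln T is μ + z_p·σ.
ln(439) = 6.084 and ln(582) = 6.366; z_{0.31} = -0.4959, z_{0.8} = 0.8416.
σ = (6.366 − 6.084)/(0.8416 − (-0.4959)) = 0.211.
μ = 6.084 − (-0.4959)·0.211 = 6.189.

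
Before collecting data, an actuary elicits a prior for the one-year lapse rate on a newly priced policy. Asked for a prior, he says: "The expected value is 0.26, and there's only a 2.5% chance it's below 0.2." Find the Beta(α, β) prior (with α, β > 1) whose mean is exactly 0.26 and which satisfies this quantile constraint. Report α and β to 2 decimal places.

With mean 0.26 fixed, write α = 0.26s, β = 0.74s where s = α+β.
Need P(θ < 0.2) = 0.025 under Beta(0.26s, 0.74s). Normal approximation: (q−m)/√(m(1−m)/s) ≈ z_{0.025} = -1.96, so s ≈ 0.26·0.74·(-1.96)²/(0.2−0.26)² = 205.3.
At s = 205.3: P(θ<0.2) ≈ 0.020. Adjusting to match 0.025 gives s ≈ 188.07.
So α = 0.26·188.07 ≈ 48.90, β = 0.74·188.07 ≈ 139.18.

α ≈ 48.90, β ≈ 139.18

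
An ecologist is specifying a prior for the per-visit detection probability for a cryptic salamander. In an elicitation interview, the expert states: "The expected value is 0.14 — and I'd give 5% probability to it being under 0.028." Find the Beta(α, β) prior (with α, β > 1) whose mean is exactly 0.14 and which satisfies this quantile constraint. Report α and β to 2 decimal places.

With mean 0.14 fixed, write α = 0.14s, β = 0.86s where s = α+β.
Need P(θ < 0.028) = 0.05 under Beta(0.14s, 0.86s). Normal approximation: (q−m)/√(m(1−m)/s) ≈ z_{0.05} = -1.64, so s ≈ 0.14·0.86·(-1.64)²/(0.028−0.14)² = 26.0.
At s = 26.0: P(θ<0.028) ≈ 0.010. Adjusting to match 0.05 gives s ≈ 14.53.
So α = 0.14·14.53 ≈ 2.03, β = 0.86·14.53 ≈ 12.50.

α ≈ 2.03, β ≈ 12.50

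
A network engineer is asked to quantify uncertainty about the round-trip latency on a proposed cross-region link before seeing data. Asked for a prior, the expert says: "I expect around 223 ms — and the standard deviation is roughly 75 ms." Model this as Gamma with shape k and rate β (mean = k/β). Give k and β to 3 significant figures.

k ≈ 8.84, β ≈ 0.0396

For Gamma(k, rate β): mean = k/β, variance = k/β², so CV = 1/√k.
CV = SD/mean = 75/223 = 0.3363, hence k = 1/CV² = 8.84.
Then β = k/mean = 8.84/223 = 0.0396.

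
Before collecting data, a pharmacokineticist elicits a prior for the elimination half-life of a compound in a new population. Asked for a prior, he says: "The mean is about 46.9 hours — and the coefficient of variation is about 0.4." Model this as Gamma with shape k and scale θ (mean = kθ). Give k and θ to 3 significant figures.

k ≈ 6.25, θ ≈ 7.5

For Gamma(k, scale θ): mean = kθ, variance = kθ², so CV = 1/√k.
CV = 0.4, hence k = 1/CV² = 6.25.
Then θ = mean/k = 46.9/6.25 = 7.5.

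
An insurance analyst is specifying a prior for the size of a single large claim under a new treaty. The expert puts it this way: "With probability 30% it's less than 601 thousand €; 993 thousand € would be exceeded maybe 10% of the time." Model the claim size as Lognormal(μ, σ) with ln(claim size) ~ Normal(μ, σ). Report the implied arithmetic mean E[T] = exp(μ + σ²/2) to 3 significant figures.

E[T] ≈ 723 thousand €

If T ~ Lognormal(μ,σ) then ln T ~ Normal(μ,σ), so the p-quantile of ln T is μ + z_p·σ.
ln(601) = 6.399 and ln(993) = 6.901; z_{0.3} = -0.5244, z_{0.9} = 1.282.
σ = (6.901 − 6.399)/(1.282 − (-0.5244)) = 0.278.
μ = 6.399 − (-0.5244)·0.278 = 6.544.
E[T] = exp(μ + σ²/2) = exp(6.544 + 0.0387) = 723 thousand €.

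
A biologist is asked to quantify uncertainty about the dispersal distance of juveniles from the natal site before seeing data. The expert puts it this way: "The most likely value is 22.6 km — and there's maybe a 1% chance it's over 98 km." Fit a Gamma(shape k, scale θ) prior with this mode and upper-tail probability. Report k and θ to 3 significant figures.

k ≈ 2.9, θ ≈ 11.9

Gamma(k,θ) with k>1 has mode (k−1)θ, so θ = 22.6/(k−1).
Need P(X < 98) = 0.99 with θ tied to k this way. Start at k = 2, θ = 22.6: P(X<98) ≈ 0.930.
Too low — raise k to concentrate. Iterating converges to k ≈ 2.9.
Then θ = 22.6/(2.9−1) ≈ 11.9.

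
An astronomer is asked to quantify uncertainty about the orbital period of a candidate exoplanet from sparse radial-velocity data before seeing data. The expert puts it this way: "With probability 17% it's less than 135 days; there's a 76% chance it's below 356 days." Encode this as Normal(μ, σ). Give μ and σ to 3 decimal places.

The p-quantile of Normal(μ,σ) is μ + z_p·σ, with z_{0.17} = -0.9542 and z_{0.76} = 0.7063.
Eliminate σ: μ = (z₂·x₁ − z₁·x₂)/(z₂ − z₁) = (0.7063·135 − (-0.9542)·356)/1.66 = 261.995.
Then σ = (x₂ − x₁)/(z₂ − z₁) = (356 − 135)/1.66 = 133.095.

μ = 261.995, σ = 133.095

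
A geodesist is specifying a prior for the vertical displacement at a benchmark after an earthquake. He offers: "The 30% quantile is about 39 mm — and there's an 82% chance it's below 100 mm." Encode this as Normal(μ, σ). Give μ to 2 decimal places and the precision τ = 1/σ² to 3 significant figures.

μ = 61.22, τ = 0.000557

For Normal(μ,σ), the p-quantile is μ + z_p·σ. Here z_{0.3} = -0.5244, z_{0.82} = 0.9154.
So 39 = μ − 0.5244σ and 100 = μ + 0.9154σ.
Subtracting: σ = (100 − 39)/(0.9154 − (-0.5244)) = 42.37.
Then μ = 39 − (-0.5244)·42.37 = 61.22.
Precision τ = 1/σ² = 1/42.37² = 0.000557.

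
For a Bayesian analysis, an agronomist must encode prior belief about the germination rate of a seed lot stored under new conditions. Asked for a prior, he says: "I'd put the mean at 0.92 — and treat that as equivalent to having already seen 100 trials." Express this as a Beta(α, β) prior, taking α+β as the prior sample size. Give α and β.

Under the effective-sample-size interpretation, Beta(α, β) has prior mean α/(α+β) and prior sample size α+β.
So α+β = 100 and α/(α+β) = 0.92, giving α = 0.92·100 = 92 and β = 100 − 92 = 8.

α = 92, β = 8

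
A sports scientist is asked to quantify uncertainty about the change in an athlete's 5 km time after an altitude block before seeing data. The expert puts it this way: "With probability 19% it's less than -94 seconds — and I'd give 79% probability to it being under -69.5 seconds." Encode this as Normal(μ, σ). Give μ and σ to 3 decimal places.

For Normal(μ,σ), the p-quantile is μ + z_p·σ. Here z_{0.19} = -0.8779, z_{0.79} = 0.8064.
So -94 = μ − 0.8779σ and -69.5 = μ + 0.8064σ.
Subtracting: σ = (-69.5 − -94)/(0.8064 − (-0.8779)) = 14.546.
Then μ = -94 − (-0.8779)·14.546 = -81.230.

μ = -81.230, σ = 14.546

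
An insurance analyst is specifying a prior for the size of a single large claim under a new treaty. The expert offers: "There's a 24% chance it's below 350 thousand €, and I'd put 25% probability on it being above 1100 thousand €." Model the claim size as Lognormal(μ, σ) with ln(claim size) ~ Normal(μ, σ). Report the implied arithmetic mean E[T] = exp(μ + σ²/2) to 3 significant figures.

If T ~ Lognormal(μ,σ) then ln T ~ Normal(μ,σ), so the p-quantile of ln T is μ + z_p·σ.
ln(350) = 5.858 and ln(1100) = 7.003; z_{0.24} = -0.7063, z_{0.75} = 0.6745.
σ = (7.003 − 5.858)/(0.6745 − (-0.7063)) = 0.829.
μ = 5.858 − (-0.7063)·0.829 = 6.444.
E[T] = exp(μ + σ²/2) = exp(6.444 + 0.3439) = 887 thousand €.

E[T] ≈ 887 thousand €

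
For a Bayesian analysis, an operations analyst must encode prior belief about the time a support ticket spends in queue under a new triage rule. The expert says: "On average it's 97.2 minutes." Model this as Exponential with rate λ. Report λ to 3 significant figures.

Exponential mean = 1/λ, so λ = 1/97.2 = 0.0103.

λ ≈ 0.0103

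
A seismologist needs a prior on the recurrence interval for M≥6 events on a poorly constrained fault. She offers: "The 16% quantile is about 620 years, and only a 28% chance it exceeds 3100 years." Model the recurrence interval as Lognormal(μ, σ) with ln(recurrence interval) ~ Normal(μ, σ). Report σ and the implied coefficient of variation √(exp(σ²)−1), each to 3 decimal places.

σ ≈ 1.020, CV ≈ 1.354

If T ~ Lognormal(μ,σ) then ln T ~ Normal(μ,σ), so the p-quantile of ln T is μ + z_p·σ.
ln(620) = 6.43 and ln(3100) = 8.039; z_{0.16} = -0.9945, z_{0.72} = 0.5828.
σ = (8.039 − 6.43)/(0.5828 − (-0.9945)) = 1.020.
μ = 6.43 − (-0.9945)·1.020 = 7.444.
CV = √(exp(σ²)−1) = √(exp(1.0412)−1) = 1.354.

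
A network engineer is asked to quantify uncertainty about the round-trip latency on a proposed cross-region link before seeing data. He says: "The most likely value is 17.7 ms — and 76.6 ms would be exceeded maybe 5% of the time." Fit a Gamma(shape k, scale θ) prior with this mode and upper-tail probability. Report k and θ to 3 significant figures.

k ≈ 2.15, θ ≈ 15.4

Gamma(k,θ) with k>1 has mode (k−1)θ, so θ = 17.7/(k−1).
Need P(X < 76.6) = 0.95 with θ tied to k this way. Start at k = 2, θ = 17.7: P(X<76.6) ≈ 0.930.
Too low — raise k to concentrate. Iterating converges to k ≈ 2.15.
Then θ = 17.7/(2.15−1) ≈ 15.4.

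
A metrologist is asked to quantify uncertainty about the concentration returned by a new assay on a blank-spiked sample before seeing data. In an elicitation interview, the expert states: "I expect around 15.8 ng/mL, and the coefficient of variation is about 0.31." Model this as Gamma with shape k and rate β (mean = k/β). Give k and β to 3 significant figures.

k ≈ 10.4, β ≈ 0.659

For Gamma(k, rate β): mean = k/β, variance = k/β², so CV = 1/√k.
CV = 0.31, hence k = 1/CV² = 10.4.
Then β = k/mean = 10.4/15.8 = 0.659.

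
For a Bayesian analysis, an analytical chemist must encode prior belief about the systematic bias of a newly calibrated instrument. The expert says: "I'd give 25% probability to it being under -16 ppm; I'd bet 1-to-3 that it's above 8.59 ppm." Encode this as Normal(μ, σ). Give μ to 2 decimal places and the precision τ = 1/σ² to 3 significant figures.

For Normal(μ,σ), the p-quantile is μ + z_p·σ. Here z_{0.25} = -0.6745, z_{0.75} = 0.6745.
So -16 = μ − 0.6745σ and 8.59 = μ + 0.6745σ.
Subtracting: σ = (8.59 − -16)/(0.6745 − (-0.6745)) = 18.23.
Then μ = -16 − (-0.6745)·18.23 = -3.71.
Precision τ = 1/σ² = 1/18.23² = 0.00301.

μ = -3.71, τ = 0.00301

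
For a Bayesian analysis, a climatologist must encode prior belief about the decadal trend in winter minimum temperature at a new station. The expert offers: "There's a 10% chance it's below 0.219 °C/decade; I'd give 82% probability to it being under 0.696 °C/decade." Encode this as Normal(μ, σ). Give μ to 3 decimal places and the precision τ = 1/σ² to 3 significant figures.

μ = 0.497, τ = 21.2

For Normal(μ,σ), the p-quantile is μ + z_p·σ. Here z_{0.1} = -1.282, z_{0.82} = 0.9154.
So 0.219 = μ − 1.282σ and 0.696 = μ + 0.9154σ.
Subtracting: σ = (0.696 − 0.219)/(0.9154 − (-1.282)) = 0.217.
Then μ = 0.219 − (-1.282)·0.217 = 0.497.
Precision τ = 1/σ² = 1/0.2171² = 21.2.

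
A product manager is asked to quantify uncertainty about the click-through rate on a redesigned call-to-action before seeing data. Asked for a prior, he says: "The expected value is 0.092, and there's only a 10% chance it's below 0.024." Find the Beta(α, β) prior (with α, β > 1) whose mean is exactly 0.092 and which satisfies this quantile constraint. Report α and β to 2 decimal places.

With mean 0.092 fixed, write α = 0.092s, β = 0.908s where s = α+β.
Need P(θ < 0.024) = 0.1 under Beta(0.092s, 0.908s). Normal approximation: (q−m)/√(m(1−m)/s) ≈ z_{0.1} = -1.28, so s ≈ 0.092·0.908·(-1.28)²/(0.024−0.092)² = 29.7.
At s = 29.7: P(θ<0.024) ≈ 0.049. Adjusting to match 0.1 gives s ≈ 20.02.
So α = 0.092·20.02 ≈ 1.84, β = 0.908·20.02 ≈ 18.18.

α ≈ 1.84, β ≈ 18.18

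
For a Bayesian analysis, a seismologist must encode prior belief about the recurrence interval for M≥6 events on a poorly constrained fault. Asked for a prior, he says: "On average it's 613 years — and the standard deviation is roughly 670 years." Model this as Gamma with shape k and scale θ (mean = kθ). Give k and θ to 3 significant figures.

k ≈ 0.837, θ ≈ 732

For Gamma(k, scale θ): mean = kθ, variance = kθ², so CV = 1/√k.
CV = SD/mean = 670/613 = 1.093, hence k = 1/CV² = 0.837.
Then θ = mean/k = 613/0.837 = 732.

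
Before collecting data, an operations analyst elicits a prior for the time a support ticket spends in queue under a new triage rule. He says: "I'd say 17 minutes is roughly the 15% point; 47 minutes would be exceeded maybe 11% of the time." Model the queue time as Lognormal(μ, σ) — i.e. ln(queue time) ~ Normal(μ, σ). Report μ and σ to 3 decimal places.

If T ~ Lognormal(μ,σ) then ln T ~ Normal(μ,σ), so the p-quantile of ln T is μ + z_p·σ.
ln(17) = 2.833 and ln(47) = 3.85; z_{0.15} = -1.036, z_{0.89} = 1.227.
σ = (3.85 − 2.833)/(1.227 − (-1.036)) = 0.449.
μ = 2.833 − (-1.036)·0.449 = 3.299.

μ ≈ 3.299, σ ≈ 0.449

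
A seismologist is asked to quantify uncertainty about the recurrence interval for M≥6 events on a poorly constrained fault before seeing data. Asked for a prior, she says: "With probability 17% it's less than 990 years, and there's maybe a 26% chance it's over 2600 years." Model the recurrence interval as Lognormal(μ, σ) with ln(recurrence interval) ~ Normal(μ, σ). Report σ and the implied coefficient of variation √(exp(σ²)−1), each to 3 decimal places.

σ ≈ 0.604, CV ≈ 0.664

If T ~ Lognormal(μ,σ) then ln T ~ Normal(μ,σ), so the p-quantile of ln T is μ + z_p·σ.
ln(990) = 6.898 and ln(2600) = 7.863; z_{0.17} = -0.9542, z_{0.74} = 0.6433.
σ = (7.863 − 6.898)/(0.6433 − (-0.9542)) = 0.604.
μ = 6.898 − (-0.9542)·0.604 = 7.474.
CV = √(exp(σ²)−1) = √(exp(0.3653)−1) = 0.664.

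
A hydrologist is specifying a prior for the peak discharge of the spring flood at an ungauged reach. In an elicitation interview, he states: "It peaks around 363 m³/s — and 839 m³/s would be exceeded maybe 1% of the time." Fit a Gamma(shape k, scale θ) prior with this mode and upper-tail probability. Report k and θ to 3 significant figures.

k ≈ 7.8, θ ≈ 53.4

Gamma(k,θ) with k>1 has mode (k−1)θ, so θ = 363/(k−1).
Need P(X < 839) = 0.99 with θ tied to k this way. Start at k = 2, θ = 363: P(X<839) ≈ 0.672.
Too low — raise k to concentrate. Iterating converges to k ≈ 7.8.
Then θ = 363/(7.8−1) ≈ 53.4.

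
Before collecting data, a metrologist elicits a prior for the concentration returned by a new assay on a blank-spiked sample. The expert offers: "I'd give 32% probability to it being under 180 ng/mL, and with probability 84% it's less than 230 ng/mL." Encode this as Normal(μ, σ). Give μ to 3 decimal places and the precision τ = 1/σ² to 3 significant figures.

For Normal(μ,σ), the p-quantile is μ + z_p·σ. Here z_{0.32} = -0.4677, z_{0.84} = 0.9945.
So 180 = μ − 0.4677σ and 230 = μ + 0.9945σ.
Subtracting: σ = (230 − 180)/(0.9945 − (-0.4677)) = 34.196.
Then μ = 180 − (-0.4677)·34.196 = 195.993.
Precision τ = 1/σ² = 1/34.2² = 0.000855.

μ = 195.993, τ = 0.000855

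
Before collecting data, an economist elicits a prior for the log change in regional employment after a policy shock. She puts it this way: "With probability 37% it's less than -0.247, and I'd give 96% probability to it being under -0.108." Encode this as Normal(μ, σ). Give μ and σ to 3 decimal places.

μ = -0.225, σ = 0.067

For Normal(μ,σ), the p-quantile is μ + z_p·σ. Here z_{0.37} = -0.3319, z_{0.96} = 1.751.
So -0.247 = μ − 0.3319σ and -0.108 = μ + 1.751σ.
Subtracting: σ = (-0.108 − -0.247)/(1.751 − (-0.3319)) = 0.067.
Then μ = -0.247 − (-0.3319)·0.067 = -0.225.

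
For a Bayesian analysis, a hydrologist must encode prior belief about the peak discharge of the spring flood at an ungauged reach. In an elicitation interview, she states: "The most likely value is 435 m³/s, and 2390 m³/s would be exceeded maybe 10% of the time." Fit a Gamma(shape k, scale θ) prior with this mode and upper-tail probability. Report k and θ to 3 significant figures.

Gamma(k,θ) with k>1 has mode (k−1)θ, so θ = 435/(k−1).
Need P(X < 2390) = 0.9 with θ tied to k this way. Start at k = 2, θ = 435: P(X<2390) ≈ 0.973.
Too high — lower k to spread out. Iterating converges to k ≈ 1.6.
Then θ = 435/(1.6−1) ≈ 729.

k ≈ 1.6, θ ≈ 729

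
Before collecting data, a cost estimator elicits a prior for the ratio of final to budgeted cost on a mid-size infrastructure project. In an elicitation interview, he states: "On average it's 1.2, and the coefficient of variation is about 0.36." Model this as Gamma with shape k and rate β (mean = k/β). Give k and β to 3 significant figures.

k ≈ 7.72, β ≈ 6.43

For Gamma(k, rate β): mean = k/β, variance = k/β², so CV = 1/√k.
CV = 0.36, hence k = 1/CV² = 7.72.
Then β = k/mean = 7.72/1.2 = 6.43.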